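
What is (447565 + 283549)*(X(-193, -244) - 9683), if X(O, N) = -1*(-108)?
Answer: -7000416550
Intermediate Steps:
X(O, N) = 108
(447565 + 283549)*(X(-193, -244) - 9683) = (447565 + 283549)*(108 - 9683) = 731114*(-9575) = -7000416550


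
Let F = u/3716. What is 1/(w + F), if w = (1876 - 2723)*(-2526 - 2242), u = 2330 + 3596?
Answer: 1858/7503528531 ≈ 2.4762e-7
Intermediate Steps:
u = 5926
w = 4038496 (w = -847*(-4768) = 4038496)
F = 2963/1858 (F = 5926/3716 = 5926*(1/3716) = 2963/1858 ≈ 1.5947)
1/(w + F) = 1/(4038496 + 2963/1858) = 1/(7503528531/1858) = 1858/7503528531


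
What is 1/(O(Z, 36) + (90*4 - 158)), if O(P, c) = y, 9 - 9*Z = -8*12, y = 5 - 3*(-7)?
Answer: 1/228 ≈ 0.0043860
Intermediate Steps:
y = 26 (y = 5 + 21 = 26)
Z = 35/3 (Z = 1 - (-8)*12/9 = 1 - ⅑*(-96) = 1 + 32/3 = 35/3 ≈ 11.667)
O(P, c) = 26
1/(O(Z, 36) + (90*4 - 158)) = 1/(26 + (90*4 - 158)) = 1/(26 + (360 - 158)) = 1/(26 + 202) = 1/228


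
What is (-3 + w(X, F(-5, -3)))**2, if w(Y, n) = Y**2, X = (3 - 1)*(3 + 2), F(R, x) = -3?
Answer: 9409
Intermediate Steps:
X = 10 (X = 2*5 = 10)
(-3 + w(X, F(-5, -3)))**2 = (-3 + 10**2)**2 = (-3 + 100)**2 = 97**2 = 9409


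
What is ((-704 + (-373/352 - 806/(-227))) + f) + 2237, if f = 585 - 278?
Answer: 147222401/79904 ≈ 1842.5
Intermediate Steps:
f = 307
((-704 + (-373/352 - 806/(-227))) + f) + 2237 = ((-704 + (-373/352 - 806/(-227))) + 307) + 2237 = ((-704 + (-373*1/352 - 806*(-1/227))) + 307) + 2237 = ((-704 + (-373/352 + 806/227)) + 307) + 2237 = ((-704 + 199041/79904) + 307) + 2237 = (-56053375/79904 + 307) + 2237 = -31522847/79904 + 2237 = 147222401/79904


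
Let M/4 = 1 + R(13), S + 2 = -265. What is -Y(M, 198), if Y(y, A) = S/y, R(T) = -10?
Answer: -89/12 ≈ -7.4167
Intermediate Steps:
S = -267 (S = -2 - 265 = -267)
M = -36 (M = 4*(1 - 10) = 4*(-9) = -36)
Y(y, A) = -267/y
-Y(M, 198) = -(-267)/(-36) = -(-267)*(-1)/36 = -1*89/12 = -89/12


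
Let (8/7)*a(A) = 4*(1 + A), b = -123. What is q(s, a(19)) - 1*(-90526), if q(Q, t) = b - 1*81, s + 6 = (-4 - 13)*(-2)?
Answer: 90322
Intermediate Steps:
a(A) = 7/2 + 7*A/2 (a(A) = 7*(4*(1 + A))/8 = 7*(4 + 4*A)/8 = 7/2 + 7*A/2)
s = 28 (s = -6 + (-4 - 13)*(-2) = -6 - 17*(-2) = -6 + 34 = 28)
q(Q, t) = -204 (q(Q, t) = -123 - 1*81 = -123 - 81 = -204)
q(s, a(19)) - 1*(-90526) = -204 - 1*(-90526) = -204 + 90526 = 90322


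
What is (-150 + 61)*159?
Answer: -14151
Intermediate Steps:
(-150 + 61)*159 = -89*159 = -14151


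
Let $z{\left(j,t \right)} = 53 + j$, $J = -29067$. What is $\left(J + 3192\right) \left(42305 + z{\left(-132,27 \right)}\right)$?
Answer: $-1092597750$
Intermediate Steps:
$\left(J + 3192\right) \left(42305 + z{\left(-132,27 \right)}\right) = \left(-29067 + 3192\right) \left(42305 + \left(53 - 132\right)\right) = - 25875 \left(42305 - 79\right) = \left(-25875\right) 42226 = -1092597750$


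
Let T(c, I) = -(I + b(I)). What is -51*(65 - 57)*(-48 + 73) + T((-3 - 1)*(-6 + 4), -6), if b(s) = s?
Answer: -10188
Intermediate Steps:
T(c, I) = -2*I (T(c, I) = -(I + I) = -2*I)
-51*(65 - 57)*(-48 + 73) + T((-3 - 1)*(-6 + 4), -6) = -51*(65 - 57)*(-48 + 73) - 2*(-6) = -408*25 + 12 = -51*200 + 12 = -10200 + 12 = -10188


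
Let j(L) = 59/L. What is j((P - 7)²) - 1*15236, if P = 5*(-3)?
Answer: -7374165/484 ≈ -15236.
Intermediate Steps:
P = -15
j((P - 7)²) - 1*15236 = 59/((-15 - 7)²) - 1*15236 = 59/((-22)²) - 15236 = 59/484 - 15236 = -7374165/484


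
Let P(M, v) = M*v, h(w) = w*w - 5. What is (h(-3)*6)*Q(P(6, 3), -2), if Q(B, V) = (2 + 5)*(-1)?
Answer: -168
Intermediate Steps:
h(w) = -5 + w² (h(w) = w² - 5 = -5 + w²)
Q(B, V) = -7 (Q(B, V) = 7*(-1) = -7)
(h(-3)*6)*Q(P(6, 3), -2) = ((-5 + (-3)²)*6)*(-7) = ((-5 + 9)*6)*(-7) = (4*6)*(-7) = 24*(-7) = -168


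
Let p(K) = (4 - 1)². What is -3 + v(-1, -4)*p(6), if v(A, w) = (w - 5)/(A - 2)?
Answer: 24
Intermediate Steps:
v(A, w) = (-5 + w)/(-2 + A)
p(K) = 9 (p(K) = 3² = 9)
-3 + v(-1, -4)*p(6) = -3 + ((-5 - 4)/(-2 - 1))*9 = -3 + (-9/(-3))*9 = -3 - ⅓*(-9)*9 = -3 + 3*9 = -3 + 27 = 24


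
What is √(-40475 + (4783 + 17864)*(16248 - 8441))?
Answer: √176764654 ≈ 13295.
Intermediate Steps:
√(-40475 + (4783 + 17864)*(16248 - 8441)) = √(-40475 + 22647*7807) = √(-40475 + 176805129) = √176764654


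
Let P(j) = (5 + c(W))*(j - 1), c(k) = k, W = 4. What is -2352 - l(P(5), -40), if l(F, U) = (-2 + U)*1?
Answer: -2310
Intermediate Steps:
P(j) = -9 + 9*j (P(j) = (5 + 4)*(j - 1) = 9*(-1 + j) = -9 + 9*j)
l(F, U) = -2 + U
-2352 - l(P(5), -40) = -2352 - (-2 - 40) = -2352 - 1*(-42) = -2352 + 42 = -2310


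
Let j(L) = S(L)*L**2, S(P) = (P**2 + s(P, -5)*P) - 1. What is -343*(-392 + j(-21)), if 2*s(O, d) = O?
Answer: -199549511/2 ≈ -9.9775e+7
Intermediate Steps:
s(O, d) = O/2
S(P) = -1 + 3*P**2/2 (S(P) = (P**2 + (P/2)*P) - 1 = (P**2 + P**2/2) - 1 = 3*P**2/2 - 1 = -1 + 3*P**2/2)
j(L) = L**2*(-1 + 3*L**2/2) (j(L) = (-1 + 3*L**2/2)*L**2 = L**2*(-1 + 3*L**2/2))
-343*(-392 + j(-21)) = -343*(-392 + (-1*(-21)**2 + (3/2)*(-21)**4)) = -343*(-392 + (-1*441 + (3/2)*194481)) = -343*(-392 + (-441 + 583443/2)) = -343*(-392 + 582561/2) = -343*581777/2 = -199549511/2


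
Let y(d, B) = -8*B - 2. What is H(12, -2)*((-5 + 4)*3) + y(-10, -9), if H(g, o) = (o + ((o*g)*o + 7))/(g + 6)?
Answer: 367/6 ≈ 61.167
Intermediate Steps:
H(g, o) = (7 + o + g*o²)/(6 + g) (H(g, o) = (o + ((g*o)*o + 7))/(6 + g) = (o + (g*o² + 7))/(6 + g) = (o + (7 + g*o²))/(6 + g) = (7 + o + g*o²)/(6 + g))
y(d, B) = -2 - 8*B
H(12, -2)*((-5 + 4)*3) + y(-10, -9) = ((7 - 2 + 12*(-2)²)/(6 + 12))*((-5 + 4)*3) + (-2 - 8*(-9)) = ((7 - 2 + 12*4)/18)*(-1*3) + (-2 + 72) = ((7 - 2 + 48)/18)*(-3) + 70 = ((1/18)*53)*(-3) + 70 = (53/18)*(-3) + 70 = -53/6 + 70 = 367/6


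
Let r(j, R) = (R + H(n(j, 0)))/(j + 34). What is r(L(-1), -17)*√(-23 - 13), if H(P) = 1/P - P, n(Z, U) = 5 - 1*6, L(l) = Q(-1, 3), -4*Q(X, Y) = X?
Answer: -408*I/137 ≈ -2.9781*I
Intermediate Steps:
Q(X, Y) = -X/4
L(l) = ¼ (L(l) = -¼*(-1) = ¼)
n(Z, U) = -1 (n(Z, U) = 5 - 6 = -1)
r(j, R) = R/(34 + j) (r(j, R) = (R + (1/(-1) - 1*(-1)))/(j + 34) = (R + (-1 + 1))/(34 + j) = (R + 0)/(34 + j) = R/(34 + j))
r(L(-1), -17)*√(-23 - 13) = (-17/(34 + ¼))*√(-23 - 13) = (-17/137/4)*√(-36) = (-17*4/137)*(6*I) = -408*I/137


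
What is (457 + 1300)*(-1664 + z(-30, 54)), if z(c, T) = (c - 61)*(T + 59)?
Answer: -20990879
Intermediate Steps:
z(c, T) = (-61 + c)*(59 + T)
(457 + 1300)*(-1664 + z(-30, 54)) = (457 + 1300)*(-1664 + (-3599 - 61*54 + 59*(-30) + 54*(-30))) = 1757*(-1664 + (-3599 - 3294 - 1770 - 1620)) = 1757*(-1664 - 10283) = 1757*(-11947) = -20990879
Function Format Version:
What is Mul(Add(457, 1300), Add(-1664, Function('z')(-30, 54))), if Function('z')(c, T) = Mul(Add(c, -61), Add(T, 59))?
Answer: -20990879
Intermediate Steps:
Function('z')(c, T) = Mul(Add(-61, c), Add(59, T))
Mul(Add(457, 1300), Add(-1664, Function('z')(-30, 54))) = Mul(Add(457, 1300), Add(-1664, Add(-3599, Mul(-61, 54), Mul(59, -30), Mul(54, -30)))) = Mul(1757, Add(-1664, Add(-3599, -3294, -1770, -1620))) = Mul(1757, Add(-1664, -10283)) = Mul(1757, -11947) = -20990879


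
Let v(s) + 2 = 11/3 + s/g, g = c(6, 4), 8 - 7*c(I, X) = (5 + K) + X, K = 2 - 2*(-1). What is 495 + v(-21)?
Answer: 7891/15 ≈ 526.07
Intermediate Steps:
K = 4 (K = 2 + 2 = 4)
c(I, X) = -⅐ - X/7 (c(I, X) = 8/7 - ((5 + 4) + X)/7 = 8/7 - (9 + X)/7 = 8/7 + (-9/7 - X/7) = -⅐ - X/7)
g = -5/7 (g = -⅐ - ⅐*4 = -⅐ - 4/7 = -5/7 ≈ -0.71429)
v(s) = 5/3 - 7*s/5 (v(s) = -2 + (11/3 + s/(-5/7)) = -2 + (11*(⅓) + s*(-7/5)) = -2 + (11/3 - 7*s/5) = 5/3 - 7*s/5)
495 + v(-21) = 495 + (5/3 - 7/5*(-21)) = 495 + (5/3 + 147/5) = 495 + 466/15 = 7891/15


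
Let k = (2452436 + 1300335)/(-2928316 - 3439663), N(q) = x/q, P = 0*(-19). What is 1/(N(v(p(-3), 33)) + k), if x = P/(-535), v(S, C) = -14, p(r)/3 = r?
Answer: -6367979/3752771 ≈ -1.6969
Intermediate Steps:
p(r) = 3*r
P = 0
x = 0 (x = 0/(-535) = 0*(-1/535) = 0)
N(q) = 0 (N(q) = 0/q = 0)
k = -3752771/6367979 (k = 3752771/(-6367979) = 3752771*(-1/6367979) = -3752771/6367979 ≈ -0.58932)
1/(N(v(p(-3), 33)) + k) = 1/(0 - 3752771/6367979) = 1/(-3752771/6367979) = -6367979/3752771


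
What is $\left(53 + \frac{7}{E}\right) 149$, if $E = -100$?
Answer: $\frac{788657}{100} \approx 7886.6$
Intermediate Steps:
$\left(53 + \frac{7}{E}\right) 149 = \left(53 + \frac{7}{-100}\right) 149 = \left(53 + 7 \left(- \frac{1}{100}\right)\right) 149 = \left(53 - \frac{7}{100}\right) 149 = \frac{5293}{100} \cdot 149 = \frac{788657}{100}$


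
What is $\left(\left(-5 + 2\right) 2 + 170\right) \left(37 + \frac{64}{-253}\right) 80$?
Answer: $\frac{121976640}{253} \approx 4.8212 \cdot 10^{5}$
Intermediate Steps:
$\left(\left(-5 + 2\right) 2 + 170\right) \left(37 + \frac{64}{-253}\right) 80 = \left(\left(-3\right) 2 + 170\right) \left(37 + 64 \left(- \frac{1}{253}\right)\right) 80 = \left(-6 + 170\right) \left(37 - \frac{64}{253}\right) 80 = 164 \cdot \frac{9297}{253} \cdot 80 = \frac{1524708}{253} \cdot 80 = \frac{121976640}{253}$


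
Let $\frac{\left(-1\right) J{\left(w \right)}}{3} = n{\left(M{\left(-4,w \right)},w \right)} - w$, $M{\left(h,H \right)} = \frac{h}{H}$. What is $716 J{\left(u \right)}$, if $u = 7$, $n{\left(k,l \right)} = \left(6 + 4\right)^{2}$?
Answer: $-199764$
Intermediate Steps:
$n{\left(k,l \right)} = 100$ ($n{\left(k,l \right)} = 10^{2} = 100$)
$J{\left(w \right)} = -300 + 3 w$ ($J{\left(w \right)} = - 3 \left(100 - w\right) = -300 + 3 w$)
$716 J{\left(u \right)} = 716 \left(-300 + 3 \cdot 7\right) = 716 \left(-300 + 21\right) = 716 \left(-279\right) = -199764$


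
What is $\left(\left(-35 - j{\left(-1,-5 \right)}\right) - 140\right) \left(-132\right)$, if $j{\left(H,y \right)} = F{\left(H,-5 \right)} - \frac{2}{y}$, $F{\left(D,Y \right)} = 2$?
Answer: $\frac{117084}{5} \approx 23417.0$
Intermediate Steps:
$j{\left(H,y \right)} = 2 - \frac{2}{y}$
$\left(\left(-35 - j{\left(-1,-5 \right)}\right) - 140\right) \left(-132\right) = \left(\left(-35 - \left(2 - \frac{2}{-5}\right)\right) - 140\right) \left(-132\right) = \left(\left(-35 - \left(2 - - \frac{2}{5}\right)\right) - 140\right) \left(-132\right) = \left(\left(-35 - \left(2 + \frac{2}{5}\right)\right) - 140\right) \left(-132\right) = \left(\left(-35 - \frac{12}{5}\right) - 140\right) \left(-132\right) = \left(- \frac{187}{5} - 140\right) \left(-132\right) = \left(- \frac{887}{5}\right) \left(-132\right) = \frac{117084}{5}$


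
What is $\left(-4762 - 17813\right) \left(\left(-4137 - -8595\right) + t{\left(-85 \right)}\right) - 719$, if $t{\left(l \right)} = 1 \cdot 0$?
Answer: $-100640069$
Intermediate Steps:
$t{\left(l \right)} = 0$
$\left(-4762 - 17813\right) \left(\left(-4137 - -8595\right) + t{\left(-85 \right)}\right) - 719 = \left(-4762 - 17813\right) \left(\left(-4137 - -8595\right) + 0\right) - 719 = - 22575 \left(\left(-4137 + 8595\right) + 0\right) - 719 = - 22575 \left(4458 + 0\right) - 719 = \left(-22575\right) 4458 - 719 = -100639350 - 719 = -100640069$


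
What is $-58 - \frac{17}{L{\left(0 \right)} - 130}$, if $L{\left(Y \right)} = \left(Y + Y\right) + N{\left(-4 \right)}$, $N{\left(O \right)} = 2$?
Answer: $- \frac{7407}{128} \approx -57.867$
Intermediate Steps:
$L{\left(Y \right)} = 2 + 2 Y$ ($L{\left(Y \right)} = \left(Y + Y\right) + 2 = 2 Y + 2 = 2 + 2 Y$)
$-58 - \frac{17}{L{\left(0 \right)} - 130} = -58 - \frac{17}{\left(2 + 2 \cdot 0\right) - 130} = -58 - \frac{17}{\left(2 + 0\right) - 130} = -58 - \frac{17}{2 - 130} = -58 - \frac{17}{-128} = -58 - - \frac{17}{128} = -58 + \frac{17}{128} = - \frac{7407}{128}$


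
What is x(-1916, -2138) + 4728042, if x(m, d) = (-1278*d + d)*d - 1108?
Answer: -5832496254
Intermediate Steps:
x(m, d) = -1108 - 1277*d² (x(m, d) = (-1277*d)*d - 1108 = -1277*d² - 1108 = -1108 - 1277*d²)
x(-1916, -2138) + 4728042 = (-1108 - 1277*(-2138)²) + 4728042 = (-1108 - 1277*4571044) + 4728042 = (-1108 - 5837223188) + 4728042 = -5837224296 + 4728042 = -5832496254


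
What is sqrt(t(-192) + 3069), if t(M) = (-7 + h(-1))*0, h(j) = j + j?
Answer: 3*sqrt(341) ≈ 55.399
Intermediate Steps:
h(j) = 2*j
t(M) = 0 (t(M) = (-7 + 2*(-1))*0 = (-7 - 2)*0 = -9*0 = 0)
sqrt(t(-192) + 3069) = sqrt(0 + 3069) = sqrt(3069) = 3*sqrt(341)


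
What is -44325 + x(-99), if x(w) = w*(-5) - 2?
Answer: -43832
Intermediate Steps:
x(w) = -2 - 5*w (x(w) = -5*w - 2 = -2 - 5*w)
-44325 + x(-99) = -44325 + (-2 - 5*(-99)) = -44325 + (-2 + 495) = -44325 + 493 = -43832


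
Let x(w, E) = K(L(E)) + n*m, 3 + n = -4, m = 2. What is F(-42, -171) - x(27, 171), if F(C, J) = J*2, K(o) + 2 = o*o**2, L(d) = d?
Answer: -5000537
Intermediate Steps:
n = -7 (n = -3 - 4 = -7)
K(o) = -2 + o**3 (K(o) = -2 + o*o**2 = -2 + o**3)
x(w, E) = -16 + E**3 (x(w, E) = (-2 + E**3) - 7*2 = (-2 + E**3) - 14 = -16 + E**3)
F(C, J) = 2*J
F(-42, -171) - x(27, 171) = 2*(-171) - (-16 + 171**3) = -342 - (-16 + 5000211) = -342 - 1*5000195 = -342 - 5000195 = -5000537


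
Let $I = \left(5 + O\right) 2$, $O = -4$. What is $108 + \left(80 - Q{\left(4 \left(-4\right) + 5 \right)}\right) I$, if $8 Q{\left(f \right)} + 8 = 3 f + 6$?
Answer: $\frac{1107}{4} \approx 276.75$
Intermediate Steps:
$I = 2$ ($I = \left(5 - 4\right) 2 = 1 \cdot 2 = 2$)
$Q{\left(f \right)} = - \frac{1}{4} + \frac{3 f}{8}$ ($Q{\left(f \right)} = -1 + \frac{3 f + 6}{8} = -1 + \frac{6 + 3 f}{8} = -1 + \left(\frac{3}{4} + \frac{3 f}{8}\right) = - \frac{1}{4} + \frac{3 f}{8}$)
$108 + \left(80 - Q{\left(4 \left(-4\right) + 5 \right)}\right) I = 108 + \left(80 - \left(- \frac{1}{4} + \frac{3 \left(4 \left(-4\right) + 5\right)}{8}\right)\right) 2 = 108 + \left(80 - \left(- \frac{1}{4} + \frac{3 \left(-16 + 5\right)}{8}\right)\right) 2 = 108 + \left(80 - \left(- \frac{1}{4} + \frac{3}{8} \left(-11\right)\right)\right) 2 = 108 + \left(80 - \left(- \frac{1}{4} - \frac{33}{8}\right)\right) 2 = 108 + \left(80 - - \frac{35}{8}\right) 2 = 108 + \left(80 + \frac{35}{8}\right) 2 = 108 + \frac{675}{8} \cdot 2 = 108 + \frac{675}{4} = \frac{1107}{4}$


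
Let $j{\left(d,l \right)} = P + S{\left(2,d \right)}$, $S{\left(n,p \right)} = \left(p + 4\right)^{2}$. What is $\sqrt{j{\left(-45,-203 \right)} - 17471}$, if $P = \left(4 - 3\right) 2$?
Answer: $2 i \sqrt{3947} \approx 125.65 i$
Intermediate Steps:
$S{\left(n,p \right)} = \left(4 + p\right)^{2}$
$P = 2$ ($P = 1 \cdot 2 = 2$)
$j{\left(d,l \right)} = 2 + \left(4 + d\right)^{2}$
$\sqrt{j{\left(-45,-203 \right)} - 17471} = \sqrt{\left(2 + \left(4 - 45\right)^{2}\right) - 17471} = \sqrt{\left(2 + \left(-41\right)^{2}\right) - 17471} = \sqrt{\left(2 + 1681\right) - 17471} = \sqrt{1683 - 17471} = \sqrt{-15788} = 2 i \sqrt{3947}$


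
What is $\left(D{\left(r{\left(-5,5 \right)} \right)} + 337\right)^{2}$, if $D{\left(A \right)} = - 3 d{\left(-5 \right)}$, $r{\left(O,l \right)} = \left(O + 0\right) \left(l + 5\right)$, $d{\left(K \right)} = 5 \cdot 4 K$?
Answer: $405769$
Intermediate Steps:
$d{\left(K \right)} = 20 K$
$r{\left(O,l \right)} = O \left(5 + l\right)$
$D{\left(A \right)} = 300$ ($D{\left(A \right)} = - 3 \cdot 20 \left(-5\right) = \left(-3\right) \left(-100\right) = 300$)
$\left(D{\left(r{\left(-5,5 \right)} \right)} + 337\right)^{2} = \left(300 + 337\right)^{2} = 637^{2} = 405769$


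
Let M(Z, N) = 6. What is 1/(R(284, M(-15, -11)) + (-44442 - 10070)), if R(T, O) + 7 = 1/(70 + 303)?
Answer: -373/20335586 ≈ -1.8342e-5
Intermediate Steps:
R(T, O) = -2610/373 (R(T, O) = -7 + 1/(70 + 303) = -7 + 1/373 = -2610/373)
1/(R(284, M(-15, -11)) + (-44442 - 10070)) = 1/(-2610/373 + (-44442 - 10070)) = 1/(-2610/373 - 54512) = 1/(-20335586/373) = -373/20335586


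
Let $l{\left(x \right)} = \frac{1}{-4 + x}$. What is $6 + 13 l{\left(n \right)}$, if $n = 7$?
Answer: $\frac{31}{3} \approx 10.333$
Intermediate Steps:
$6 + 13 l{\left(n \right)} = 6 + \frac{13}{-4 + 7} = 6 + \frac{13}{3} = \frac{31}{3}$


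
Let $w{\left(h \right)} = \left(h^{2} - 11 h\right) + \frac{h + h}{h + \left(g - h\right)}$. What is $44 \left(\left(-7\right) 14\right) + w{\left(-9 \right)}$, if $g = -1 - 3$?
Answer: $- \frac{8255}{2} \approx -4127.5$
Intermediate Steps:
$g = -4$
$w{\left(h \right)} = h^{2} - \frac{23 h}{2}$ ($w{\left(h \right)} = \left(h^{2} - 11 h\right) + \frac{h + h}{h - \left(4 + h\right)} = \left(h^{2} - 11 h\right) + \frac{2 h}{-4} = \left(h^{2} - 11 h\right) + 2 h \left(- \frac{1}{4}\right) = \left(h^{2} - 11 h\right) - \frac{h}{2} = h^{2} - \frac{23 h}{2}$)
$44 \left(\left(-7\right) 14\right) + w{\left(-9 \right)} = 44 \left(\left(-7\right) 14\right) + \frac{1}{2} \left(-9\right) \left(-23 + 2 \left(-9\right)\right) = 44 \left(-98\right) + \frac{1}{2} \left(-9\right) \left(-23 - 18\right) = -4312 + \frac{1}{2} \left(-9\right) \left(-41\right) = -4312 + \frac{369}{2} = - \frac{8255}{2}$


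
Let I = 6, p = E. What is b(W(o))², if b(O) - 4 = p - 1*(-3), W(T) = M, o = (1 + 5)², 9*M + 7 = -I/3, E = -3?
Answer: 16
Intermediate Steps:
p = -3
M = -1 (M = -7/9 + (-1*6/3)/9 = -7/9 + (-6*⅓)/9 = -7/9 + (⅑)*(-2) = -7/9 - 2/9 = -1)
o = 36 (o = 6² = 36)
W(T) = -1
b(O) = 4 (b(O) = 4 + (-3 - 1*(-3)) = 4 + (-3 + 3) = 4 + 0 = 4)
b(W(o))² = 4² = 16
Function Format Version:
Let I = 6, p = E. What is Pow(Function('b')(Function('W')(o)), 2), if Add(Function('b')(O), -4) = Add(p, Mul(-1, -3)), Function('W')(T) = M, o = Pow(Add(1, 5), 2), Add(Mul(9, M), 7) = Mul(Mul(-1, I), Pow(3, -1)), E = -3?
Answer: 16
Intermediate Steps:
p = -3
M = -1 (M = Add(Rational(-7, 9), Mul(Rational(1, 9), Mul(Mul(-1, 6), Pow(3, -1)))) = Add(Rational(-7, 9), Mul(Rational(1, 9), Mul(-6, Rational(1, 3)))) = Add(Rational(-7, 9), Mul(Rational(1, 9), -2)) = Add(Rational(-7, 9), Rational(-2, 9)) = -1)
o = 36 (o = Pow(6, 2) = 36)
Function('W')(T) = -1
Function('b')(O) = 4 (Function('b')(O) = Add(4, Add(-3, Mul(-1, -3))) = Add(4, Add(-3, 3)) = Add(4, 0) = 4)
Pow(Function('b')(Function('W')(o)), 2) = Pow(4, 2) = 16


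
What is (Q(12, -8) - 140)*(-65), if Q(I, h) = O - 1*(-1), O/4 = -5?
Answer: 10335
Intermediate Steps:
O = -20 (O = 4*(-5) = -20)
Q(I, h) = -19 (Q(I, h) = -20 - 1*(-1) = -20 + 1 = -19)
(Q(12, -8) - 140)*(-65) = (-19 - 140)*(-65) = -159*(-65) = 10335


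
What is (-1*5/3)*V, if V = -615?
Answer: 1025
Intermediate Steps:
(-1*5/3)*V = (-1*5/3)*(-615) = -5*⅓*(-615) = -5/3*(-615) = 1025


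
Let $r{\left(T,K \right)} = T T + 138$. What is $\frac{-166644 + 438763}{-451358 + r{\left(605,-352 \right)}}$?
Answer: $- \frac{272119}{85195} \approx -3.1941$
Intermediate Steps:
$r{\left(T,K \right)} = 138 + T^{2}$ ($r{\left(T,K \right)} = T^{2} + 138 = 138 + T^{2}$)
$\frac{-166644 + 438763}{-451358 + r{\left(605,-352 \right)}} = \frac{-166644 + 438763}{-451358 + \left(138 + 605^{2}\right)} = \frac{272119}{-451358 + \left(138 + 366025\right)} = \frac{272119}{-451358 + 366163} = \frac{272119}{-85195} = 272119 \left(- \frac{1}{85195}\right) = - \frac{272119}{85195}$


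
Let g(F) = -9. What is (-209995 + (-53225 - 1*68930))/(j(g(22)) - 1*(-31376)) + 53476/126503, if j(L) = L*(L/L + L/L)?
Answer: -20170535521/1983440537 ≈ -10.169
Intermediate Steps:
j(L) = 2*L (j(L) = L*(1 + 1) = L*2 = 2*L)
(-209995 + (-53225 - 1*68930))/(j(g(22)) - 1*(-31376)) + 53476/126503 = (-209995 + (-53225 - 1*68930))/(2*(-9) - 1*(-31376)) + 53476/126503 = (-209995 + (-53225 - 68930))/(-18 + 31376) + 53476*(1/126503) = (-209995 - 122155)/31358 + 53476/126503 = -332150*1/31358 + 53476/126503 = -166075/15679 + 53476/126503 = -20170535521/1983440537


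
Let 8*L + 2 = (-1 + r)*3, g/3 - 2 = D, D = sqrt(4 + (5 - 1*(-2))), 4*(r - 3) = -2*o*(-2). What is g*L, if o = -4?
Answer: -6 - 3*sqrt(11) ≈ -15.950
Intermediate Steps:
r = -1 (r = 3 + (-2*(-4)*(-2))/4 = 3 + (8*(-2))/4 = 3 + (1/4)*(-16) = 3 - 4 = -1)
D = sqrt(11) (D = sqrt(4 + (5 + 2)) = sqrt(4 + 7) = sqrt(11) ≈ 3.3166)
g = 6 + 3*sqrt(11) ≈ 15.950
L = -1 (L = -1/4 + ((-1 - 1)*3)/8 = -1/4 + (-2*3)/8 = -1/4 + (1/8)*(-6) = -1/4 - 3/4 = -1)
g*L = (6 + 3*sqrt(11))*(-1) = -6 - 3*sqrt(11)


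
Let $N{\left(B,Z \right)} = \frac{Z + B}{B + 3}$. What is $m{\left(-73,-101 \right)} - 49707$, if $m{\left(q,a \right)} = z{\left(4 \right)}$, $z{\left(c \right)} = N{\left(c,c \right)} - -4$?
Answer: $- \frac{347913}{7} \approx -49702.0$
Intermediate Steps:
$N{\left(B,Z \right)} = \frac{B + Z}{3 + B}$
$z{\left(c \right)} = 4 + \frac{2 c}{3 + c}$ ($z{\left(c \right)} = \frac{c + c}{3 + c} - -4 = \frac{2 c}{3 + c} + 4 = 4 + \frac{2 c}{3 + c}$)
$m{\left(q,a \right)} = \frac{36}{7}$ ($m{\left(q,a \right)} = \frac{6 \left(2 + 4\right)}{3 + 4} = 6 \cdot \frac{1}{7} \cdot 6 = \frac{36}{7}$)
$m{\left(-73,-101 \right)} - 49707 = \frac{36}{7} - 49707 = - \frac{347913}{7}$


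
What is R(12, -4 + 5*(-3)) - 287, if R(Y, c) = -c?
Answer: -268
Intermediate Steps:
R(12, -4 + 5*(-3)) - 287 = -(-4 + 5*(-3)) - 287 = -(-4 - 15) - 287 = -1*(-19) - 287 = 19 - 287 = -268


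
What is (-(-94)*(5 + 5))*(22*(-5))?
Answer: -103400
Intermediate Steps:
(-(-94)*(5 + 5))*(22*(-5)) = -(-94)*10*(-110) = -47*(-20)*(-110) = 940*(-110) = -103400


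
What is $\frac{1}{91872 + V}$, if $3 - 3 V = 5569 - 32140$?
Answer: $\frac{1}{100730} \approx 9.9275 \cdot 10^{-6}$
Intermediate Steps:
$V = 8858$ ($V = 1 - \frac{5569 - 32140}{3} = 1 - -8857 = 1 + 8857 = 8858$)
$\frac{1}{91872 + V} = \frac{1}{91872 + 8858} = \frac{1}{100730}$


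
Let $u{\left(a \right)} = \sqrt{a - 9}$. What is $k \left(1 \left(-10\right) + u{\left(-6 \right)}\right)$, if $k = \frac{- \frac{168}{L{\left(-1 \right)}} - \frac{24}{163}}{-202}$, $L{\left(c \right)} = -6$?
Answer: $\frac{22700}{16463} - \frac{2270 i \sqrt{15}}{16463} \approx 1.3788 - 0.53403 i$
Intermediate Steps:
$u{\left(a \right)} = \sqrt{-9 + a}$
$k = - \frac{2270}{16463}$ ($k = \frac{- \frac{168}{-6} - \frac{24}{163}}{-202} = \left(\left(-168\right) \left(- \frac{1}{6}\right) - \frac{24}{163}\right) \left(- \frac{1}{202}\right) = \left(28 - \frac{24}{163}\right) \left(- \frac{1}{202}\right) = \frac{4540}{163} \left(- \frac{1}{202}\right) = - \frac{2270}{16463} \approx -0.13788$)
$k \left(1 \left(-10\right) + u{\left(-6 \right)}\right) = - \frac{2270 \left(1 \left(-10\right) + \sqrt{-9 - 6}\right)}{16463} = - \frac{2270 \left(-10 + \sqrt{-15}\right)}{16463} = - \frac{2270 \left(-10 + i \sqrt{15}\right)}{16463} = \frac{22700}{16463} - \frac{2270 i \sqrt{15}}{16463}$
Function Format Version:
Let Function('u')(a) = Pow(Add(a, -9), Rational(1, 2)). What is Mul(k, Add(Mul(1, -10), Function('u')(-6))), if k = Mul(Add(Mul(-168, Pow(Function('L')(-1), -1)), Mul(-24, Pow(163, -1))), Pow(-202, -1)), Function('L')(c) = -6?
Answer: Add(Rational(22700, 16463), Mul(Rational(-2270, 16463), I, Pow(15, Rational(1, 2)))) ≈ Add(1.3788, Mul(-0.53403, I))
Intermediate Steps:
Function('u')(a) = Pow(Add(-9, a), Rational(1, 2))
k = Rational(-2270, 16463) (k = Mul(Add(Mul(-168, Pow(-6, -1)), Mul(-24, Pow(163, -1))), Pow(-202, -1)) = Mul(Add(Mul(-168, Rational(-1, 6)), Mul(-24, Rational(1, 163))), Rational(-1, 202)) = Mul(Add(28, Rational(-24, 163)), Rational(-1, 202)) = Mul(Rational(4540, 163), Rational(-1, 202)) = Rational(-2270, 16463) ≈ -0.13788)
Mul(k, Add(Mul(1, -10), Function('u')(-6))) = Mul(Rational(-2270, 16463), Add(Mul(1, -10), Pow(Add(-9, -6), Rational(1, 2)))) = Mul(Rational(-2270, 16463), Add(-10, Pow(-15, Rational(1, 2)))) = Mul(Rational(-2270, 16463), Add(-10, Mul(I, Pow(15, Rational(1, 2))))) = Add(Rational(22700, 16463), Mul(Rational(-2270, 16463), I, Pow(15, Rational(1, 2))))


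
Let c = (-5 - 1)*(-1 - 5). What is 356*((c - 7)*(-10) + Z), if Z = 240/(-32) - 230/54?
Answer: -2900510/27 ≈ -1.0743e+5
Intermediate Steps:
Z = -635/54 (Z = 240*(-1/32) - 230*1/54 = -15/2 - 115/27 = -635/54 ≈ -11.759)
c = 36 (c = -6*(-6) = 36)
356*((c - 7)*(-10) + Z) = 356*((36 - 7)*(-10) - 635/54) = 356*(29*(-10) - 635/54) = 356*(-290 - 635/54) = 356*(-16295/54) = -2900510/27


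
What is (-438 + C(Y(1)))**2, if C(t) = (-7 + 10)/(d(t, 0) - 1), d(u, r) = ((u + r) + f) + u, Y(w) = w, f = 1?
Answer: 762129/4 ≈ 1.9053e+5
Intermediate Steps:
d(u, r) = 1 + r + 2*u (d(u, r) = ((u + r) + 1) + u = ((r + u) + 1) + u = (1 + r + u) + u = 1 + r + 2*u)
C(t) = 3/(2*t) (C(t) = (-7 + 10)/((1 + 0 + 2*t) - 1) = 3/((1 + 2*t) - 1) = 3/((2*t)) = 3*(1/(2*t)) = 3/(2*t))
(-438 + C(Y(1)))**2 = (-438 + (3/2)/1)**2 = (-438 + (3/2)*1)**2 = (-438 + 3/2)**2 = (-873/2)**2 = 762129/4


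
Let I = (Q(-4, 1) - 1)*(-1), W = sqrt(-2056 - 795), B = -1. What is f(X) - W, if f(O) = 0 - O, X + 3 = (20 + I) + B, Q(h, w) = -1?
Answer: -18 - I*sqrt(2851) ≈ -18.0 - 53.395*I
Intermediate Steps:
W = I*sqrt(2851) (W = sqrt(-2851) = I*sqrt(2851) ≈ 53.395*I)
I = 2 (I = (-1 - 1)*(-1) = -2*(-1) = 2)
X = 18 (X = -3 + ((20 + 2) - 1) = -3 + (22 - 1) = -3 + 21 = 18)
f(O) = -O
f(X) - W = -1*18 - I*sqrt(2851) = -18 - I*sqrt(2851)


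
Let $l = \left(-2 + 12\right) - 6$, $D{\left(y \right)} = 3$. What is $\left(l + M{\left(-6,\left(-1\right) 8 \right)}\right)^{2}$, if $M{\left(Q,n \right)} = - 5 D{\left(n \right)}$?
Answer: $121$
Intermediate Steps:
$l = 4$ ($l = 10 - 6 = 4$)
$M{\left(Q,n \right)} = -15$ ($M{\left(Q,n \right)} = \left(-5\right) 3 = -15$)
$\left(l + M{\left(-6,\left(-1\right) 8 \right)}\right)^{2} = \left(4 - 15\right)^{2} = \left(-11\right)^{2} = 121$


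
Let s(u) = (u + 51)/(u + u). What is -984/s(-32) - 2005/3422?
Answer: 215465777/65018 ≈ 3313.9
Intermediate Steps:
s(u) = (51 + u)/(2*u) (s(u) = (51 + u)/((2*u)) = (51 + u)*(1/(2*u)) = (51 + u)/(2*u))
-984/s(-32) - 2005/3422 = -984*(-64/(51 - 32)) - 2005/3422 = -984/((½)*(-1/32)*19) - 2005*1/3422 = -984/(-19/64) - 2005/3422 = -984*(-64/19) - 2005/3422 = 62976/19 - 2005/3422 = 215465777/65018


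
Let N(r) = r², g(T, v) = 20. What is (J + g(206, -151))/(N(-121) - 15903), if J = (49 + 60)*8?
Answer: -446/631 ≈ -0.70681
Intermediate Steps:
J = 872 (J = 109*8 = 872)
(J + g(206, -151))/(N(-121) - 15903) = (872 + 20)/((-121)² - 15903) = 892/(14641 - 15903) = 892/(-1262) = 892*(-1/1262) = -446/631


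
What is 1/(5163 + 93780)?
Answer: 1/98943 ≈ 1.0107e-5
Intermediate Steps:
1/(5163 + 93780) = 1/98943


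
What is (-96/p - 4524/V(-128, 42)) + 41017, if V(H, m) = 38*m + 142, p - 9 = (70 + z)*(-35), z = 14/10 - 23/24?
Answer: 2101247283181/51231895 ≈ 41014.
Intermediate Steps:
z = 53/120 (z = 14*(⅒) - 23*1/24 = 7/5 - 23/24 = 53/120 ≈ 0.44167)
p = -58955/24 (p = 9 + (70 + 53/120)*(-35) = 9 + (8453/120)*(-35) = 9 - 59171/24 = -58955/24 ≈ -2456.5)
V(H, m) = 142 + 38*m
(-96/p - 4524/V(-128, 42)) + 41017 = (-96/(-58955/24) - 4524/(142 + 38*42)) + 41017 = (-96*(-24/58955) - 4524/(142 + 1596)) + 41017 = (2304/58955 - 4524/1738) + 41017 = (2304/58955 - 4524*1/1738) + 41017 = (2304/58955 - 2262/869) + 41017 = -131354034/51231895 + 41017 = 2101247283181/51231895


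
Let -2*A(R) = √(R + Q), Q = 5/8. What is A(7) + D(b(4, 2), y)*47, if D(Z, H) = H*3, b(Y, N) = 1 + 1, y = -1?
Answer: -141 - √122/8 ≈ -142.38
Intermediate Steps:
Q = 5/8 (Q = 5*(⅛) = 5/8 ≈ 0.62500)
b(Y, N) = 2
D(Z, H) = 3*H
A(R) = -√(5/8 + R)/2 (A(R) = -√(R + 5/8)/2 = -√(5/8 + R)/2)
A(7) + D(b(4, 2), y)*47 = -√(10 + 16*7)/8 + (3*(-1))*47 = -√(10 + 112)/8 - 3*47 = -√122/8 - 141 = -141 - √122/8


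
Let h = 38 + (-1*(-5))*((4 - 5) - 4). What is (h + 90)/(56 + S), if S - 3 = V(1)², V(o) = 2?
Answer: 103/63 ≈ 1.6349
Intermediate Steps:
S = 7 (S = 3 + 2² = 3 + 4 = 7)
h = 13 (h = 38 + 5*(-1 - 4) = 38 + 5*(-5) = 38 - 25 = 13)
(h + 90)/(56 + S) = (13 + 90)/(56 + 7) = 103/63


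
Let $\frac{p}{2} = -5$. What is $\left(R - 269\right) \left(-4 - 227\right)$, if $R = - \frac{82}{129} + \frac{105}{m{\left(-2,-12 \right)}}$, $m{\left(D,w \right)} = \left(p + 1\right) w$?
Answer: $\frac{32023607}{516} \approx 62061.0$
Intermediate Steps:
$p = -10$ ($p = 2 \left(-5\right) = -10$)
$m{\left(D,w \right)} = - 9 w$ ($m{\left(D,w \right)} = \left(-10 + 1\right) w = - 9 w$)
$R = \frac{521}{1548}$ ($R = - \frac{82}{129} + \frac{105}{\left(-9\right) \left(-12\right)} = \left(-82\right) \frac{1}{129} + \frac{105}{108} = - \frac{82}{129} + 105 \cdot \frac{1}{108} = - \frac{82}{129} + \frac{35}{36} = \frac{521}{1548} \approx 0.33656$)
$\left(R - 269\right) \left(-4 - 227\right) = \left(\frac{521}{1548} - 269\right) \left(-4 - 227\right) = - \frac{415891 \left(-4 - 227\right)}{1548} = \left(- \frac{415891}{1548}\right) \left(-231\right) = \frac{32023607}{516}$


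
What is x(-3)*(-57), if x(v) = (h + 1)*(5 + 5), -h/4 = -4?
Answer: -9690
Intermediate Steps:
h = 16 (h = -4*(-4) = 16)
x(v) = 170 (x(v) = (16 + 1)*(5 + 5) = 17*10 = 170)
x(-3)*(-57) = 170*(-57) = -9690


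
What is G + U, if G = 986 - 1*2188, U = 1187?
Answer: -15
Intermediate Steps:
G = -1202 (G = 986 - 2188 = -1202)
G + U = -1202 + 1187 = -15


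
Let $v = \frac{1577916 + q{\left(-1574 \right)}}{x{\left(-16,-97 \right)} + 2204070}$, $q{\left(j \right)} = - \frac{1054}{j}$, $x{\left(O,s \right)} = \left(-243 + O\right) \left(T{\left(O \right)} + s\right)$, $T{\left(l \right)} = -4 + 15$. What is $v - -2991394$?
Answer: $\frac{5241320571563251}{1752132728} \approx 2.9914 \cdot 10^{6}$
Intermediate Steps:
$T{\left(l \right)} = 11$
$x{\left(O,s \right)} = \left(-243 + O\right) \left(11 + s\right)$
$v = \frac{1241820419}{1752132728}$ ($v = \frac{1577916 - \frac{1054}{-1574}}{\left(-2673 - -23571 + 11 \left(-16\right) - -1552\right) + 2204070} = \frac{1577916 - - \frac{527}{787}}{\left(-2673 + 23571 - 176 + 1552\right) + 2204070} = \frac{1577916 + \frac{527}{787}}{22274 + 2204070} = \frac{1241820419}{787 \cdot 2226344} = \frac{1241820419}{787} \cdot \frac{1}{2226344} = \frac{1241820419}{1752132728} \approx 0.70875$)
$v - -2991394 = \frac{1241820419}{1752132728} - -2991394 = \frac{1241820419}{1752132728} + 2991394 = \frac{5241320571563251}{1752132728}$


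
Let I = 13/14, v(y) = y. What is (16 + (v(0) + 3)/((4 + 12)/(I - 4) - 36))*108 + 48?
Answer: 783285/443 ≈ 1768.1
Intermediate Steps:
I = 13/14 (I = 13*(1/14) = 13/14 ≈ 0.92857)
(16 + (v(0) + 3)/((4 + 12)/(I - 4) - 36))*108 + 48 = (16 + (0 + 3)/((4 + 12)/(13/14 - 4) - 36))*108 + 48 = (16 + 3/(16/(-43/14) - 36))*108 + 48 = (16 + 3/(16*(-14/43) - 36))*108 + 48 = (16 + 3/(-224/43 - 36))*108 + 48 = (16 + 3/(-1772/43))*108 + 48 = (16 + 3*(-43/1772))*108 + 48 = (16 - 129/1772)*108 + 48 = (28223/1772)*108 + 48 = 762021/443 + 48 = 783285/443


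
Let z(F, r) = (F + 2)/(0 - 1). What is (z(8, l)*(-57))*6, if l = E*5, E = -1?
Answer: 3420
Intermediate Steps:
l = -5 (l = -1*5 = -5)
z(F, r) = -2 - F (z(F, r) = (2 + F)/(-1) = (2 + F)*(-1) = -2 - F)
(z(8, l)*(-57))*6 = ((-2 - 1*8)*(-57))*6 = ((-2 - 8)*(-57))*6 = -10*(-57)*6 = 570*6 = 3420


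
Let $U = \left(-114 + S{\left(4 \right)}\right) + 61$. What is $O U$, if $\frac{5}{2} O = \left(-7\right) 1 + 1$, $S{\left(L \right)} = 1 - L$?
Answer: $\frac{672}{5} \approx 134.4$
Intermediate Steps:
$O = - \frac{12}{5}$ ($O = \frac{2 \left(\left(-7\right) 1 + 1\right)}{5} = \frac{2 \left(-7 + 1\right)}{5} = \frac{2}{5} \left(-6\right) = - \frac{12}{5} \approx -2.4$)
$U = -56$ ($U = \left(-114 + \left(1 - 4\right)\right) + 61 = \left(-114 - 3\right) + 61 = -117 + 61 = -56$)
$O U = \left(- \frac{12}{5}\right) \left(-56\right) = \frac{672}{5}$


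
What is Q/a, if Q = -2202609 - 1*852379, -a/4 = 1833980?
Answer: 763747/1833980 ≈ 0.41644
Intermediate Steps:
a = -7335920 (a = -4*1833980 = -7335920)
Q = -3054988 (Q = -2202609 - 852379 = -3054988)
Q/a = -3054988/(-7335920) = -3054988*(-1/7335920) = 763747/1833980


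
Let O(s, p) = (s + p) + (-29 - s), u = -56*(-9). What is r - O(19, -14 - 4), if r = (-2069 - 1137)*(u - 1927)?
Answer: 4562185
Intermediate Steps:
u = 504
O(s, p) = -29 + p (O(s, p) = (p + s) + (-29 - s) = -29 + p)
r = 4562138 (r = (-2069 - 1137)*(504 - 1927) = -3206*(-1423) = 4562138)
r - O(19, -14 - 4) = 4562138 - (-29 + (-14 - 4)) = 4562138 - (-29 - 18) = 4562138 - 1*(-47) = 4562138 + 47 = 4562185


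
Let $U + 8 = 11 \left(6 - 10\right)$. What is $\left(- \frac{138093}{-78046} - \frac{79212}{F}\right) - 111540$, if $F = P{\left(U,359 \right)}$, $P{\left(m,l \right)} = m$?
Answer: $- \frac{111620920773}{1014598} \approx -1.1001 \cdot 10^{5}$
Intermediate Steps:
$U = -52$ ($U = -8 + 11 \left(6 - 10\right) = -8 + 11 \left(-4\right) = -8 - 44 = -52$)
$F = -52$
$\left(- \frac{138093}{-78046} - \frac{79212}{F}\right) - 111540 = \left(- \frac{138093}{-78046} - \frac{79212}{-52}\right) - 111540 = \left(\left(-138093\right) \left(- \frac{1}{78046}\right) - - \frac{19803}{13}\right) - 111540 = \left(\frac{138093}{78046} + \frac{19803}{13}\right) - 111540 = \frac{1547340147}{1014598} - 111540 = - \frac{111620920773}{1014598}$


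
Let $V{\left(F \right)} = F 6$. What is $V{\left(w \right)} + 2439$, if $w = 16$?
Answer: $2535$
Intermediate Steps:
$V{\left(F \right)} = 6 F$
$V{\left(w \right)} + 2439 = 6 \cdot 16 + 2439 = 96 + 2439 = 2535$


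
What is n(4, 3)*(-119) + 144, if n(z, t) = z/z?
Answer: 25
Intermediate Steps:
n(z, t) = 1
n(4, 3)*(-119) + 144 = 1*(-119) + 144 = -119 + 144 = 25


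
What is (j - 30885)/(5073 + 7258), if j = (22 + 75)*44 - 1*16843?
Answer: -43460/12331 ≈ -3.5245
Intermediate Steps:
j = -12575 (j = 97*44 - 16843 = 4268 - 16843 = -12575)
(j - 30885)/(5073 + 7258) = (-12575 - 30885)/(5073 + 7258) = -43460/12331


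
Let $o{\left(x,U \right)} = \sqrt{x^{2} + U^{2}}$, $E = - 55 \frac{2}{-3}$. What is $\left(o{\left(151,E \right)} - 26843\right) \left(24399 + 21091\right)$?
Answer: $-1221088070 + \frac{45490 \sqrt{217309}}{3} \approx -1.214 \cdot 10^{9}$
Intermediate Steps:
$E = \frac{110}{3}$ ($E = - 55 \cdot 2 \left(- \frac{1}{3}\right) = \left(-55\right) \left(- \frac{2}{3}\right) = \frac{110}{3} \approx 36.667$)
$o{\left(x,U \right)} = \sqrt{U^{2} + x^{2}}$
$\left(o{\left(151,E \right)} - 26843\right) \left(24399 + 21091\right) = \left(\sqrt{\left(\frac{110}{3}\right)^{2} + 151^{2}} - 26843\right) \left(24399 + 21091\right) = \left(\sqrt{\frac{12100}{9} + 22801} - 26843\right) 45490 = \left(\sqrt{\frac{217309}{9}} - 26843\right) 45490 = \left(\frac{\sqrt{217309}}{3} - 26843\right) 45490 = \left(-26843 + \frac{\sqrt{217309}}{3}\right) 45490 = -1221088070 + \frac{45490 \sqrt{217309}}{3}$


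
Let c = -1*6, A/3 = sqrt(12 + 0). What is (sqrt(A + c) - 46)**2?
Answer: (46 - sqrt(6)*sqrt(-1 + sqrt(3)))**2 ≈ 1927.6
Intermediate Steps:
A = 6*sqrt(3) (A = 3*sqrt(12 + 0) = 3*sqrt(12) = 3*(2*sqrt(3)) = 6*sqrt(3) ≈ 10.392)
c = -6
(sqrt(A + c) - 46)**2 = (sqrt(6*sqrt(3) - 6) - 46)**2 = (sqrt(-6 + 6*sqrt(3)) - 46)**2 = (-46 + sqrt(-6 + 6*sqrt(3)))**2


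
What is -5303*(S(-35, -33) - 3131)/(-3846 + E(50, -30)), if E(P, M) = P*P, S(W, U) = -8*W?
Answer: -15118853/1346 ≈ -11232.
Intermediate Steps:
E(P, M) = P**2
-5303*(S(-35, -33) - 3131)/(-3846 + E(50, -30)) = -5303*(-8*(-35) - 3131)/(-3846 + 50**2) = -5303*(280 - 3131)/(-3846 + 2500) = -5303/((-1346/(-2851))) = -5303/((-1346*(-1/2851))) = -5303/1346/2851 = -5303*2851/1346 = -15118853/1346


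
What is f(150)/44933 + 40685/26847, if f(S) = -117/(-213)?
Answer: 129796083488/85648453821 ≈ 1.5155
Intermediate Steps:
f(S) = 39/71 (f(S) = -117*(-1/213) = 39/71)
f(150)/44933 + 40685/26847 = (39/71)/44933 + 40685/26847 = (39/71)*(1/44933) + 40685*(1/26847) = 39/3190243 + 40685/26847 = 129796083488/85648453821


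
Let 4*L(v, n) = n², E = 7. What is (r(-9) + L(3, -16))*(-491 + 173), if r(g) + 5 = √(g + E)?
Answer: -18762 - 318*I*√2 ≈ -18762.0 - 449.72*I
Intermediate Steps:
L(v, n) = n²/4
r(g) = -5 + √(7 + g) (r(g) = -5 + √(g + 7) = -5 + √(7 + g))
(r(-9) + L(3, -16))*(-491 + 173) = ((-5 + √(7 - 9)) + (¼)*(-16)²)*(-491 + 173) = ((-5 + √(-2)) + (¼)*256)*(-318) = ((-5 + I*√2) + 64)*(-318) = (59 + I*√2)*(-318) = -18762 - 318*I*√2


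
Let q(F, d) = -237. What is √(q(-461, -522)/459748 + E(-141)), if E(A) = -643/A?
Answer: √4790277752073999/32412234 ≈ 2.1354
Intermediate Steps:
√(q(-461, -522)/459748 + E(-141)) = √(-237/459748 - 643/(-141)) = √(-237*1/459748 - 643*(-1/141)) = √(-237/459748 + 643/141) = √(295584547/64824468) = √4790277752073999/32412234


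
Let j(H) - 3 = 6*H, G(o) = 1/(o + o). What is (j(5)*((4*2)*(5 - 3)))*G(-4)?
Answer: -66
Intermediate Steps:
G(o) = 1/(2*o)
j(H) = 3 + 6*H
(j(5)*((4*2)*(5 - 3)))*G(-4) = ((3 + 6*5)*((4*2)*(5 - 3)))*((½)/(-4)) = ((3 + 30)*(8*2))*((½)*(-¼)) = (33*16)*(-⅛) = 528*(-⅛) = -66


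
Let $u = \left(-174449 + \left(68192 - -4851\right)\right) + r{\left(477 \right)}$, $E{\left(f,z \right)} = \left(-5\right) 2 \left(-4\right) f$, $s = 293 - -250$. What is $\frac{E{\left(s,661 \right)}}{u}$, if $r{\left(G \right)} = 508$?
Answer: $- \frac{10860}{50449} \approx -0.21527$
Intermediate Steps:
$s = 543$ ($s = 293 + 250 = 543$)
$E{\left(f,z \right)} = 40 f$ ($E{\left(f,z \right)} = \left(-10\right) \left(-4\right) f = 40 f$)
$u = -100898$ ($u = \left(-174449 + \left(68192 - -4851\right)\right) + 508 = \left(-174449 + \left(68192 + 4851\right)\right) + 508 = \left(-174449 + 73043\right) + 508 = -101406 + 508 = -100898$)
$\frac{E{\left(s,661 \right)}}{u} = \frac{40 \cdot 543}{-100898} = 21720 \left(- \frac{1}{100898}\right) = - \frac{10860}{50449}$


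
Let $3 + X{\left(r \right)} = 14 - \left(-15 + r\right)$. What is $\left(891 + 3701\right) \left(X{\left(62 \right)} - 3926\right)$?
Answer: $-18193504$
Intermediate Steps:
$X{\left(r \right)} = 26 - r$ ($X{\left(r \right)} = -3 + \left(14 - \left(-15 + r\right)\right) = -3 - \left(-29 + r\right) = 26 - r$)
$\left(891 + 3701\right) \left(X{\left(62 \right)} - 3926\right) = \left(891 + 3701\right) \left(\left(26 - 62\right) - 3926\right) = 4592 \left(\left(26 - 62\right) - 3926\right) = 4592 \left(-36 - 3926\right) = 4592 \left(-3962\right) = -18193504$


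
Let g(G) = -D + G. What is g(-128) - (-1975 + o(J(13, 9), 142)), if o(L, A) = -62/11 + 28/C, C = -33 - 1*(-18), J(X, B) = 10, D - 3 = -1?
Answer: 305663/165 ≈ 1852.5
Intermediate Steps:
D = 2 (D = 3 - 1 = 2)
C = -15 (C = -33 + 18 = -15)
g(G) = -2 + G (g(G) = -1*2 + G = -2 + G)
o(L, A) = -1238/165 (o(L, A) = -62/11 + 28/(-15) = -62*1/11 + 28*(-1/15) = -62/11 - 28/15 = -1238/165)
g(-128) - (-1975 + o(J(13, 9), 142)) = (-2 - 128) - (-1975 - 1238/165) = -130 - 1*(-327113/165) = -130 + 327113/165 = 305663/165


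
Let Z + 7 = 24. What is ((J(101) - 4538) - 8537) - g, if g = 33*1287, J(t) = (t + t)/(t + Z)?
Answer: -3277113/59 ≈ -55544.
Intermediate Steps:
Z = 17 (Z = -7 + 24 = 17)
J(t) = 2*t/(17 + t) (J(t) = (t + t)/(t + 17) = (2*t)/(17 + t) = 2*t/(17 + t))
g = 42471
((J(101) - 4538) - 8537) - g = ((2*101/(17 + 101) - 4538) - 8537) - 1*42471 = ((2*101/118 - 4538) - 8537) - 42471 = ((2*101*(1/118) - 4538) - 8537) - 42471 = ((101/59 - 4538) - 8537) - 42471 = (-267641/59 - 8537) - 42471 = -771324/59 - 42471 = -3277113/59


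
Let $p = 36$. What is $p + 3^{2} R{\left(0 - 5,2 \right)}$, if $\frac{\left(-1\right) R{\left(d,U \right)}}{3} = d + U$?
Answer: $117$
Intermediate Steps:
$R{\left(d,U \right)} = - 3 U - 3 d$ ($R{\left(d,U \right)} = - 3 \left(d + U\right) = - 3 \left(U + d\right) = - 3 U - 3 d$)
$p + 3^{2} R{\left(0 - 5,2 \right)} = 36 + 3^{2} \left(\left(-3\right) 2 - 3 \left(0 - 5\right)\right) = 36 + 9 \left(-6 - -15\right) = 36 + 9 \left(-6 + 15\right) = 36 + 9 \cdot 9 = 36 + 81 = 117$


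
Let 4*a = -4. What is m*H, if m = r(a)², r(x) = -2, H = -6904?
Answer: -27616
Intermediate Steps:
a = -1 (a = (¼)*(-4) = -1)
m = 4 (m = (-2)² = 4)
m*H = 4*(-6904) = -27616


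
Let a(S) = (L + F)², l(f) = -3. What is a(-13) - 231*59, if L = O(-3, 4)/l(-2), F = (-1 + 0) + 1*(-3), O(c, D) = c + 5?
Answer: -122465/9 ≈ -13607.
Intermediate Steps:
O(c, D) = 5 + c
F = -4 (F = -1 - 3 = -4)
L = -⅔ (L = (5 - 3)/(-3) = 2*(-⅓) = -⅔ ≈ -0.66667)
a(S) = 196/9 (a(S) = (-⅔ - 4)² = (-14/3)² = 196/9)
a(-13) - 231*59 = 196/9 - 231*59 = 196/9 - 13629 = -122465/9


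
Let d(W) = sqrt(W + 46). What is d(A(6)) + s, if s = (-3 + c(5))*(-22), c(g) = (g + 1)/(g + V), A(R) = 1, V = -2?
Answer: 22 + sqrt(47) ≈ 28.856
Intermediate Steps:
d(W) = sqrt(46 + W)
c(g) = (1 + g)/(-2 + g) (c(g) = (g + 1)/(g - 2) = (1 + g)/(-2 + g))
s = 22 (s = (-3 + (1 + 5)/(-2 + 5))*(-22) = (-3 + 6/3)*(-22) = (-3 + (1/3)*6)*(-22) = (-3 + 2)*(-22) = -1*(-22) = 22)
d(A(6)) + s = sqrt(46 + 1) + 22 = sqrt(47) + 22 = 22 + sqrt(47)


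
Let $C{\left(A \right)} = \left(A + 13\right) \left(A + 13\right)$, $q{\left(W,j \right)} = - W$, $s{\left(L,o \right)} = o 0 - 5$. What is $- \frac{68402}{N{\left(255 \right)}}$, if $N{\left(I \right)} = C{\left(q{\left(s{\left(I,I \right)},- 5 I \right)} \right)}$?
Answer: $- \frac{34201}{162} \approx -211.12$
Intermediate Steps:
$s{\left(L,o \right)} = -5$ ($s{\left(L,o \right)} = 0 - 5 = -5$)
$C{\left(A \right)} = \left(13 + A\right)^{2}$ ($C{\left(A \right)} = \left(13 + A\right) \left(13 + A\right) = \left(13 + A\right)^{2}$)
$N{\left(I \right)} = 324$ ($N{\left(I \right)} = \left(13 - -5\right)^{2} = \left(13 + 5\right)^{2} = 18^{2} = 324$)
$- \frac{68402}{N{\left(255 \right)}} = - \frac{68402}{324} = \left(-68402\right) \frac{1}{324} = - \frac{34201}{162}$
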